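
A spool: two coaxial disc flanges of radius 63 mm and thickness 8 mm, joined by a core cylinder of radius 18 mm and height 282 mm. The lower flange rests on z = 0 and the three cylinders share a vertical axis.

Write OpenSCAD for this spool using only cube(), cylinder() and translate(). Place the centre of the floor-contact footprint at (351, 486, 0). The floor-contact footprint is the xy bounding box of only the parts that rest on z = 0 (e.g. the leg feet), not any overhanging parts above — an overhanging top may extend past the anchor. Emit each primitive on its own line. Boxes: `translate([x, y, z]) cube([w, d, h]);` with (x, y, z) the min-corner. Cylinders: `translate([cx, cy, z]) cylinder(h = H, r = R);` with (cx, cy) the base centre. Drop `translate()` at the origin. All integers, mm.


translate([351, 486, 0]) cylinder(h = 8, r = 63);
translate([351, 486, 8]) cylinder(h = 282, r = 18);
translate([351, 486, 290]) cylinder(h = 8, r = 63);


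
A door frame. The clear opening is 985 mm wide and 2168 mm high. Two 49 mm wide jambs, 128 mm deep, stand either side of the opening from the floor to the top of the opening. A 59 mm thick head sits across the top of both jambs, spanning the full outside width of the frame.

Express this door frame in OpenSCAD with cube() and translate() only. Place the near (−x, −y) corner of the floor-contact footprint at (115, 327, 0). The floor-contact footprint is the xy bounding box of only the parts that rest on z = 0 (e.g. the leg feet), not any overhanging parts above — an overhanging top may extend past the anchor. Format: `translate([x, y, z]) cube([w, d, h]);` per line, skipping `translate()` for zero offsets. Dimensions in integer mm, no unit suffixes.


translate([115, 327, 0]) cube([49, 128, 2168]);
translate([1149, 327, 0]) cube([49, 128, 2168]);
translate([115, 327, 2168]) cube([1083, 128, 59]);


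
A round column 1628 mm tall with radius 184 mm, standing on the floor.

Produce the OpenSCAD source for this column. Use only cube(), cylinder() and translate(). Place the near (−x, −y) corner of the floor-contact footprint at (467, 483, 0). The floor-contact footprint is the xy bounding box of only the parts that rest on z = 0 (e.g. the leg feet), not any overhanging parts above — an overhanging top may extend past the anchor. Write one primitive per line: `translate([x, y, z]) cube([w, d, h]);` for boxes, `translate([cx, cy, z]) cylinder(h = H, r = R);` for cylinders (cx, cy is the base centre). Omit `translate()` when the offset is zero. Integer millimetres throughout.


translate([651, 667, 0]) cylinder(h = 1628, r = 184);


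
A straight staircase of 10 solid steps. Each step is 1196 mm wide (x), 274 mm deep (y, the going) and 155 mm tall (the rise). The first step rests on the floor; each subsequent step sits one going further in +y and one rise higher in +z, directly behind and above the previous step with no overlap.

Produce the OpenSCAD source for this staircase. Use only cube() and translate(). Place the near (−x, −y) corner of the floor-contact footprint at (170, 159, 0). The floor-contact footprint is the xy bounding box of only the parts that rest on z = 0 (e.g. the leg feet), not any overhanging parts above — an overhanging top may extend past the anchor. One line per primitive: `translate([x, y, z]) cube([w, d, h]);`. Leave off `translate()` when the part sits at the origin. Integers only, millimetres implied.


translate([170, 159, 0]) cube([1196, 274, 155]);
translate([170, 433, 155]) cube([1196, 274, 155]);
translate([170, 707, 310]) cube([1196, 274, 155]);
translate([170, 981, 465]) cube([1196, 274, 155]);
translate([170, 1255, 620]) cube([1196, 274, 155]);
translate([170, 1529, 775]) cube([1196, 274, 155]);
translate([170, 1803, 930]) cube([1196, 274, 155]);
translate([170, 2077, 1085]) cube([1196, 274, 155]);
translate([170, 2351, 1240]) cube([1196, 274, 155]);
translate([170, 2625, 1395]) cube([1196, 274, 155]);


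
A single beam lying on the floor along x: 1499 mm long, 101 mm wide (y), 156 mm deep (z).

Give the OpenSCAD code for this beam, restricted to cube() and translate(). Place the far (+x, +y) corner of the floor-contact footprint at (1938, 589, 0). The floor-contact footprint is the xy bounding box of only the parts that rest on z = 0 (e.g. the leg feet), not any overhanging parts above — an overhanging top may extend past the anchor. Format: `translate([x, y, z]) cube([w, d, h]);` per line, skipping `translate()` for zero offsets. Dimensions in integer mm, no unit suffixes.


translate([439, 488, 0]) cube([1499, 101, 156]);


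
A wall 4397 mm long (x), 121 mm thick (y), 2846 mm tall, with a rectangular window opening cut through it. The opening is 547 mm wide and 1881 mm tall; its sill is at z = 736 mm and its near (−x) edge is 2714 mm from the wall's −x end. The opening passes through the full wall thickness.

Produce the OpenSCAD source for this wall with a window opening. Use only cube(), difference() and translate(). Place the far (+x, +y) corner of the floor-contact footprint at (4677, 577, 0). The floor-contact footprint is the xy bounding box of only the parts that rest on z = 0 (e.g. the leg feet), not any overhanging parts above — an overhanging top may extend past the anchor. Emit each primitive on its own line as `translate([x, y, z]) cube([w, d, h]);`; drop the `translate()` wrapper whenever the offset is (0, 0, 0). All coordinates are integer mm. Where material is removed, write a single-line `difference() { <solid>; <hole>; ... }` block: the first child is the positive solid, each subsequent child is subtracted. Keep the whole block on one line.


difference() { translate([280, 456, 0]) cube([4397, 121, 2846]); translate([2994, 456, 736]) cube([547, 121, 1881]); }


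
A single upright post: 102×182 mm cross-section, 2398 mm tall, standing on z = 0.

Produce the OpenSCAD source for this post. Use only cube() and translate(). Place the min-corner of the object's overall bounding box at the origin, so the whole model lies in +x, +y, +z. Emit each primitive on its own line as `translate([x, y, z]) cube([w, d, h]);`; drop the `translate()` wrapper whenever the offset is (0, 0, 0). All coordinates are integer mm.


cube([102, 182, 2398]);


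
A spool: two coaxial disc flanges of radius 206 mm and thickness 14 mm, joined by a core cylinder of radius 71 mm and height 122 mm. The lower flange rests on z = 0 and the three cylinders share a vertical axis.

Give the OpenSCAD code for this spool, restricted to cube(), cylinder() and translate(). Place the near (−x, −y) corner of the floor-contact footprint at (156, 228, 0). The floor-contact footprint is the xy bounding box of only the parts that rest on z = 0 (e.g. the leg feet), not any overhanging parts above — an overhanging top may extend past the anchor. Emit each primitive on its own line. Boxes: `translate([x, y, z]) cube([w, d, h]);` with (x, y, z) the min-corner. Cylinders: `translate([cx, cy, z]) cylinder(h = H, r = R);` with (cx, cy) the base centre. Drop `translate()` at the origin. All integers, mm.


translate([362, 434, 0]) cylinder(h = 14, r = 206);
translate([362, 434, 14]) cylinder(h = 122, r = 71);
translate([362, 434, 136]) cylinder(h = 14, r = 206);


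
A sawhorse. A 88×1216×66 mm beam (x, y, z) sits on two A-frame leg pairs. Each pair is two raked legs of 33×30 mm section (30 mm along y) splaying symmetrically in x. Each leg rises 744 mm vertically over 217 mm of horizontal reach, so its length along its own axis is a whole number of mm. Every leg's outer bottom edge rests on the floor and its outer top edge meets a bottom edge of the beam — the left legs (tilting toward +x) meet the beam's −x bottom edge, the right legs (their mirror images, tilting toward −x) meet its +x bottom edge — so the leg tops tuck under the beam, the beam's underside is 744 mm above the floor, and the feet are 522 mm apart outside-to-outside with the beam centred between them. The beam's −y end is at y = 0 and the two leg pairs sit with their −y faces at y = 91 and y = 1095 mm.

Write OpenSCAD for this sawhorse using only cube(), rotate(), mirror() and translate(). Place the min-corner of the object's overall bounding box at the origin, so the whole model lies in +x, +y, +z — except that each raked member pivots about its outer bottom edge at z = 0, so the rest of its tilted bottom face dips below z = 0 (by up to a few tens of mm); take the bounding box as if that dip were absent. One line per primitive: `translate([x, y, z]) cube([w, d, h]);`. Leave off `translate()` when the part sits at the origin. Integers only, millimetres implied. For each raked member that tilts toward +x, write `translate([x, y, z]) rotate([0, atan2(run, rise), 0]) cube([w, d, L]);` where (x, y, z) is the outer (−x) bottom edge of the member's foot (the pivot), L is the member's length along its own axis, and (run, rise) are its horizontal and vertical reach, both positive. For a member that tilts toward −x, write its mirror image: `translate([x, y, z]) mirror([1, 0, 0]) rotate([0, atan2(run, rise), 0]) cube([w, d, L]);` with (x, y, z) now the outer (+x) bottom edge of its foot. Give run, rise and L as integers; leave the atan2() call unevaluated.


translate([217, 0, 744]) cube([88, 1216, 66]);
translate([0, 91, 0]) rotate([0, atan2(217, 744), 0]) cube([33, 30, 775]);
translate([522, 91, 0]) mirror([1, 0, 0]) rotate([0, atan2(217, 744), 0]) cube([33, 30, 775]);
translate([0, 1095, 0]) rotate([0, atan2(217, 744), 0]) cube([33, 30, 775]);
translate([522, 1095, 0]) mirror([1, 0, 0]) rotate([0, atan2(217, 744), 0]) cube([33, 30, 775]);


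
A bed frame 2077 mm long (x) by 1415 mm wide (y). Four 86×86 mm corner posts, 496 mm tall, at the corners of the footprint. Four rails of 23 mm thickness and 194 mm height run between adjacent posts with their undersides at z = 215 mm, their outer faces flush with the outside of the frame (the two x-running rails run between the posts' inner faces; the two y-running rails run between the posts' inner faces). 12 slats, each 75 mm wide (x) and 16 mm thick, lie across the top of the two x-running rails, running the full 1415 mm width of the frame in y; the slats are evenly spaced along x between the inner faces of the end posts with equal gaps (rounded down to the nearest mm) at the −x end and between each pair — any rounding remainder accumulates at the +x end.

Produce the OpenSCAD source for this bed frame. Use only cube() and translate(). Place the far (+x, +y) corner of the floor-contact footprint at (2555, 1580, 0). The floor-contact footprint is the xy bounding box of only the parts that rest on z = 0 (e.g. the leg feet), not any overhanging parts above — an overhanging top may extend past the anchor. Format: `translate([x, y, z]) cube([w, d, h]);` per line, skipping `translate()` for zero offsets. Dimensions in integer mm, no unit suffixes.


translate([478, 165, 0]) cube([86, 86, 496]);
translate([478, 1494, 0]) cube([86, 86, 496]);
translate([2469, 165, 0]) cube([86, 86, 496]);
translate([2469, 1494, 0]) cube([86, 86, 496]);
translate([564, 165, 215]) cube([1905, 23, 194]);
translate([564, 1557, 215]) cube([1905, 23, 194]);
translate([478, 251, 215]) cube([23, 1243, 194]);
translate([2532, 251, 215]) cube([23, 1243, 194]);
translate([641, 165, 409]) cube([75, 1415, 16]);
translate([793, 165, 409]) cube([75, 1415, 16]);
translate([945, 165, 409]) cube([75, 1415, 16]);
translate([1097, 165, 409]) cube([75, 1415, 16]);
translate([1249, 165, 409]) cube([75, 1415, 16]);
translate([1401, 165, 409]) cube([75, 1415, 16]);
translate([1553, 165, 409]) cube([75, 1415, 16]);
translate([1705, 165, 409]) cube([75, 1415, 16]);
translate([1857, 165, 409]) cube([75, 1415, 16]);
translate([2009, 165, 409]) cube([75, 1415, 16]);
translate([2161, 165, 409]) cube([75, 1415, 16]);
translate([2313, 165, 409]) cube([75, 1415, 16]);


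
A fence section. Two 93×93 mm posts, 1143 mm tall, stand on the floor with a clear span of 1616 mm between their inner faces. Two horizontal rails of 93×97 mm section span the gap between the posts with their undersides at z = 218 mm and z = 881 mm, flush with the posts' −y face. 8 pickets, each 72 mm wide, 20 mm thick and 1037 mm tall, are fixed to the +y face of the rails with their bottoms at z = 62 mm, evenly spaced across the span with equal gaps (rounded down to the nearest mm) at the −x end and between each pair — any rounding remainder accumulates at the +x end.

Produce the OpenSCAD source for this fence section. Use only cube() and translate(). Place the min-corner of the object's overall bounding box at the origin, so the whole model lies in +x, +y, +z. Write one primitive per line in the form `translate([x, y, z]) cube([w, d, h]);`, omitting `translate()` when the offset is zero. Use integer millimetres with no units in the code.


cube([93, 93, 1143]);
translate([1709, 0, 0]) cube([93, 93, 1143]);
translate([93, 0, 218]) cube([1616, 93, 97]);
translate([93, 0, 881]) cube([1616, 93, 97]);
translate([208, 93, 62]) cube([72, 20, 1037]);
translate([395, 93, 62]) cube([72, 20, 1037]);
translate([582, 93, 62]) cube([72, 20, 1037]);
translate([769, 93, 62]) cube([72, 20, 1037]);
translate([956, 93, 62]) cube([72, 20, 1037]);
translate([1143, 93, 62]) cube([72, 20, 1037]);
translate([1330, 93, 62]) cube([72, 20, 1037]);
translate([1517, 93, 62]) cube([72, 20, 1037]);


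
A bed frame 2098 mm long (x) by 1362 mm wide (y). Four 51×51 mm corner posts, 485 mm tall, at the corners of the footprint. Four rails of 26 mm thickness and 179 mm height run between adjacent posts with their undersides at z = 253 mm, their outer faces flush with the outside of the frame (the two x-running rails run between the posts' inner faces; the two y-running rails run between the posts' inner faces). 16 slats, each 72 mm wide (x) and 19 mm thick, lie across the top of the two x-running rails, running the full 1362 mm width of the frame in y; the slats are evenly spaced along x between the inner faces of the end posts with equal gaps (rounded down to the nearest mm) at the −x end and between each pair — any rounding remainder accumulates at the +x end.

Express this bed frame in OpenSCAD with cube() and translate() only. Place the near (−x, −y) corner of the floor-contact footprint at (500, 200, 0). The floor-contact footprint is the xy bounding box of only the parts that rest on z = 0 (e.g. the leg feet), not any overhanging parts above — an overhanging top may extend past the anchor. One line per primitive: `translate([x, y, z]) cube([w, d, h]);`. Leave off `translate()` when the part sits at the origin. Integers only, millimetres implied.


translate([500, 200, 0]) cube([51, 51, 485]);
translate([500, 1511, 0]) cube([51, 51, 485]);
translate([2547, 200, 0]) cube([51, 51, 485]);
translate([2547, 1511, 0]) cube([51, 51, 485]);
translate([551, 200, 253]) cube([1996, 26, 179]);
translate([551, 1536, 253]) cube([1996, 26, 179]);
translate([500, 251, 253]) cube([26, 1260, 179]);
translate([2572, 251, 253]) cube([26, 1260, 179]);
translate([600, 200, 432]) cube([72, 1362, 19]);
translate([721, 200, 432]) cube([72, 1362, 19]);
translate([842, 200, 432]) cube([72, 1362, 19]);
translate([963, 200, 432]) cube([72, 1362, 19]);
translate([1084, 200, 432]) cube([72, 1362, 19]);
translate([1205, 200, 432]) cube([72, 1362, 19]);
translate([1326, 200, 432]) cube([72, 1362, 19]);
translate([1447, 200, 432]) cube([72, 1362, 19]);
translate([1568, 200, 432]) cube([72, 1362, 19]);
translate([1689, 200, 432]) cube([72, 1362, 19]);
translate([1810, 200, 432]) cube([72, 1362, 19]);
translate([1931, 200, 432]) cube([72, 1362, 19]);
translate([2052, 200, 432]) cube([72, 1362, 19]);
translate([2173, 200, 432]) cube([72, 1362, 19]);
translate([2294, 200, 432]) cube([72, 1362, 19]);
translate([2415, 200, 432]) cube([72, 1362, 19]);


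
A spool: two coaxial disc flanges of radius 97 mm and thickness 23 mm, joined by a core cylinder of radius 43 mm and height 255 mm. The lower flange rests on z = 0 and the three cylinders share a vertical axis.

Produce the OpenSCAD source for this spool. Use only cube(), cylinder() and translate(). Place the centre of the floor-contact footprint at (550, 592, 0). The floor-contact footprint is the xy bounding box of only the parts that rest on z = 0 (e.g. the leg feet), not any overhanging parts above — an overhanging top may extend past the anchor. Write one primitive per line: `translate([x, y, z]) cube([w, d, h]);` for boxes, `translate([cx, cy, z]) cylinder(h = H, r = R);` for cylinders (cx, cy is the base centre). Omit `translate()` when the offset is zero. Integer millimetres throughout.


translate([550, 592, 0]) cylinder(h = 23, r = 97);
translate([550, 592, 23]) cylinder(h = 255, r = 43);
translate([550, 592, 278]) cylinder(h = 23, r = 97);


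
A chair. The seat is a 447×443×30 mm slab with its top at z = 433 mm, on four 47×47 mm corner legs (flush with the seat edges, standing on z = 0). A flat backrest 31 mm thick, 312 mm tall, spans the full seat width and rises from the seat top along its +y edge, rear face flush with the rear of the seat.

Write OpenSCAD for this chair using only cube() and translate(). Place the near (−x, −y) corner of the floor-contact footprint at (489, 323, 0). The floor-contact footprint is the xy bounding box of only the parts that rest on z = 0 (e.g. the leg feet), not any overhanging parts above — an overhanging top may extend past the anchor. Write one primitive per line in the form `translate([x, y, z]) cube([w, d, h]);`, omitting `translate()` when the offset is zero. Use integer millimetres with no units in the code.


translate([489, 323, 403]) cube([447, 443, 30]);
translate([489, 323, 0]) cube([47, 47, 403]);
translate([889, 323, 0]) cube([47, 47, 403]);
translate([489, 719, 0]) cube([47, 47, 403]);
translate([889, 719, 0]) cube([47, 47, 403]);
translate([489, 735, 433]) cube([447, 31, 312]);


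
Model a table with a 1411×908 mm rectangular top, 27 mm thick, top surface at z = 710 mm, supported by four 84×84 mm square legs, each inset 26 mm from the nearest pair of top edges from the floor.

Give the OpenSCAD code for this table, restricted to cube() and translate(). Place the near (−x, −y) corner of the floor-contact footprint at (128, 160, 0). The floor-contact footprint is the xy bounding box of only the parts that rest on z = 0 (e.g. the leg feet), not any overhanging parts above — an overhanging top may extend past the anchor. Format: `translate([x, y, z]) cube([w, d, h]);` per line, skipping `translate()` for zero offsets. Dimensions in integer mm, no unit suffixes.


// leg_h = 710 - 27 = 683
translate([102, 134, 683]) cube([1411, 908, 27]);
translate([128, 160, 0]) cube([84, 84, 683]);
translate([1403, 160, 0]) cube([84, 84, 683]);
translate([128, 932, 0]) cube([84, 84, 683]);
translate([1403, 932, 0]) cube([84, 84, 683]);


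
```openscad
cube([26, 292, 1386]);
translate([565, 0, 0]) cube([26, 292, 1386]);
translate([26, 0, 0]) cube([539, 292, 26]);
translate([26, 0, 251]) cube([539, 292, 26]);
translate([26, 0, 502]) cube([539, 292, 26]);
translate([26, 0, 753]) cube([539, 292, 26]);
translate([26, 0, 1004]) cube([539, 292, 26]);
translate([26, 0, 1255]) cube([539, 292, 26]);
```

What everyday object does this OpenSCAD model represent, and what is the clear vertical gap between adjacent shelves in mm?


A bookshelf. The clear shelf gap is 225 mm.

Two tall side panels with 6 horizontal boards between them — a bookshelf. The first two shelf undersides are at z = 0 and z = 251; with shelf thickness 26, the clear gap is 251 − 0 − 26 = 225 mm.


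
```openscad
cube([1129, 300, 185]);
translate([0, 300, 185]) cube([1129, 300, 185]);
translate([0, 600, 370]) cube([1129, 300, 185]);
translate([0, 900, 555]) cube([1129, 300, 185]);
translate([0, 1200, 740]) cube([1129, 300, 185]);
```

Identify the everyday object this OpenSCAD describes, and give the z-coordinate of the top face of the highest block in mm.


A staircase. The total rise is 925 mm.

5 identical blocks, each offset up and back from the previous — a staircase. Each step is 185 mm tall and there are 5 of them, so the total rise is 5 × 185 = 925 mm.


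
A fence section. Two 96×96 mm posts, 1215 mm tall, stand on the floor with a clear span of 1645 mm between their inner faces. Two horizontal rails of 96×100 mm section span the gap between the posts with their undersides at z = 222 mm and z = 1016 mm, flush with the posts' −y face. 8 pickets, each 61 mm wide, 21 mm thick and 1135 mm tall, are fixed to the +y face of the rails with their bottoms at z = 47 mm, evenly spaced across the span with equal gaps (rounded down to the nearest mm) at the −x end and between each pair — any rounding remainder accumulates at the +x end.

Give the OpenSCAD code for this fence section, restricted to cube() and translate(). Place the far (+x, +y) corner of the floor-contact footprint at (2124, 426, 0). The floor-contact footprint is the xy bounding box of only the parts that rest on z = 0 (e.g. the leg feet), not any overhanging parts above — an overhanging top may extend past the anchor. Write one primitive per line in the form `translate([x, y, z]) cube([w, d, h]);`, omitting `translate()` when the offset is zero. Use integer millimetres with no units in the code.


translate([287, 330, 0]) cube([96, 96, 1215]);
translate([2028, 330, 0]) cube([96, 96, 1215]);
translate([383, 330, 222]) cube([1645, 96, 100]);
translate([383, 330, 1016]) cube([1645, 96, 100]);
translate([511, 426, 47]) cube([61, 21, 1135]);
translate([700, 426, 47]) cube([61, 21, 1135]);
translate([889, 426, 47]) cube([61, 21, 1135]);
translate([1078, 426, 47]) cube([61, 21, 1135]);
translate([1267, 426, 47]) cube([61, 21, 1135]);
translate([1456, 426, 47]) cube([61, 21, 1135]);
translate([1645, 426, 47]) cube([61, 21, 1135]);
translate([1834, 426, 47]) cube([61, 21, 1135]);


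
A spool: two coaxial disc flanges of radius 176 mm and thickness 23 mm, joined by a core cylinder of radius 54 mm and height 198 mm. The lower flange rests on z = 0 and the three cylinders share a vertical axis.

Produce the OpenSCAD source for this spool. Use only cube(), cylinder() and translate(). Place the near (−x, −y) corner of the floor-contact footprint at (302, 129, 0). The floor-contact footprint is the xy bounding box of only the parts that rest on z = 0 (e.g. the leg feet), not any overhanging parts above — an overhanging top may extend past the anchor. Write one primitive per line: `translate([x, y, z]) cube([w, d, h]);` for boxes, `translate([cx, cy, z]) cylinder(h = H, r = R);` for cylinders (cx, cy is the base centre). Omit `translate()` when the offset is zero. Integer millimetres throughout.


translate([478, 305, 0]) cylinder(h = 23, r = 176);
translate([478, 305, 23]) cylinder(h = 198, r = 54);
translate([478, 305, 221]) cylinder(h = 23, r = 176);


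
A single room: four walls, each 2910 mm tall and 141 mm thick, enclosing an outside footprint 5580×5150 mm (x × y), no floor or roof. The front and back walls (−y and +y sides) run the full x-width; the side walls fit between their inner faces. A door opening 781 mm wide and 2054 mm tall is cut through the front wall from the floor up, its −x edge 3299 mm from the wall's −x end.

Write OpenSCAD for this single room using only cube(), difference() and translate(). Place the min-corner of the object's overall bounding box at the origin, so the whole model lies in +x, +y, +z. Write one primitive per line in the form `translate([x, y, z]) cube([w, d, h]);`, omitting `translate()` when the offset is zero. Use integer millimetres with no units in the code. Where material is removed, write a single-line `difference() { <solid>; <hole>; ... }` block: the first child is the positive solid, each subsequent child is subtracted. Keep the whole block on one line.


difference() { cube([5580, 141, 2910]); translate([3299, 0, 0]) cube([781, 141, 2054]); }
translate([0, 5009, 0]) cube([5580, 141, 2910]);
translate([0, 141, 0]) cube([141, 4868, 2910]);
translate([5439, 141, 0]) cube([141, 4868, 2910]);


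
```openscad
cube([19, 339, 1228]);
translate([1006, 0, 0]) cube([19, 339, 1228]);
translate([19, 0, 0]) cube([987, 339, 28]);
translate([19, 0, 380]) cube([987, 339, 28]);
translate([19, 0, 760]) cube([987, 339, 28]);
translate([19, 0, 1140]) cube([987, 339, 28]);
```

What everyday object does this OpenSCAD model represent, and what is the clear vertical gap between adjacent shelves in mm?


A bookshelf. The clear shelf gap is 352 mm.

Two tall side panels with 4 horizontal boards between them — a bookshelf. The first two shelf undersides are at z = 0 and z = 380; with shelf thickness 28, the clear gap is 380 − 0 − 28 = 352 mm.


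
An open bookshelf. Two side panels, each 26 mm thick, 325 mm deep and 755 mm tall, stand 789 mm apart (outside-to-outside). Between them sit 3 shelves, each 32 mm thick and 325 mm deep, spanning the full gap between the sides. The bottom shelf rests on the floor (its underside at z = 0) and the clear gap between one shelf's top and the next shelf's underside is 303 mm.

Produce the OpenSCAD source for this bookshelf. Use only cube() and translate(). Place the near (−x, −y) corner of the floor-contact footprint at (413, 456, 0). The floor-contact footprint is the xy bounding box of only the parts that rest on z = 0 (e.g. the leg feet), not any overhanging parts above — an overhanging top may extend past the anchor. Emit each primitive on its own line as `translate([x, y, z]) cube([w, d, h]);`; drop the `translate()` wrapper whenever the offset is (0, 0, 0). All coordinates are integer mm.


translate([413, 456, 0]) cube([26, 325, 755]);
translate([1176, 456, 0]) cube([26, 325, 755]);
translate([439, 456, 0]) cube([737, 325, 32]);
translate([439, 456, 335]) cube([737, 325, 32]);
translate([439, 456, 670]) cube([737, 325, 32]);


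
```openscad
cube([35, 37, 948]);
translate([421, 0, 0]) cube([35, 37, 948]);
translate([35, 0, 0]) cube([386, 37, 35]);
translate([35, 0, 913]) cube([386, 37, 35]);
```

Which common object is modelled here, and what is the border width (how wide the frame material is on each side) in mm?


A picture frame. The border width is 35 mm.

Four thin pieces enclosing a rectangular opening — a picture frame. The two full-height stiles are 948 mm tall; the top rail sits at z = 913 and is 35 mm tall, so the border above the opening is 948 − 913 = 35 mm, matching the stile x-width.


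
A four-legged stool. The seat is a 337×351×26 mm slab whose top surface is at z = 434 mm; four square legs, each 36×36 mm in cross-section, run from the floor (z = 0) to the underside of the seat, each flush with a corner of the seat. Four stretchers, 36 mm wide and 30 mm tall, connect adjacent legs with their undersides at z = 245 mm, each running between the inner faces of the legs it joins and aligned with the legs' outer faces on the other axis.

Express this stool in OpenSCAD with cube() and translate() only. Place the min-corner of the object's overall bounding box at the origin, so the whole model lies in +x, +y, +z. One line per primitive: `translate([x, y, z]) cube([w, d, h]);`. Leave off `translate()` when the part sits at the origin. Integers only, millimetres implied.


translate([0, 0, 408]) cube([337, 351, 26]);
cube([36, 36, 408]);
translate([301, 0, 0]) cube([36, 36, 408]);
translate([0, 315, 0]) cube([36, 36, 408]);
translate([301, 315, 0]) cube([36, 36, 408]);
translate([36, 0, 245]) cube([265, 36, 30]);
translate([36, 315, 245]) cube([265, 36, 30]);
translate([0, 36, 245]) cube([36, 279, 30]);
translate([301, 36, 245]) cube([36, 279, 30]);


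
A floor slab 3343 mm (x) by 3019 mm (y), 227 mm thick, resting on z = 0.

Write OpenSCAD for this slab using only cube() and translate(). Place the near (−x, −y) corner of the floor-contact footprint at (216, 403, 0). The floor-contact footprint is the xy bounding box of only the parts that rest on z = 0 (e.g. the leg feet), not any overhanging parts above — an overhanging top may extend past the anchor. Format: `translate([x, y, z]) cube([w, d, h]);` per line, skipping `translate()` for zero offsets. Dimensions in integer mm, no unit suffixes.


translate([216, 403, 0]) cube([3343, 3019, 227]);


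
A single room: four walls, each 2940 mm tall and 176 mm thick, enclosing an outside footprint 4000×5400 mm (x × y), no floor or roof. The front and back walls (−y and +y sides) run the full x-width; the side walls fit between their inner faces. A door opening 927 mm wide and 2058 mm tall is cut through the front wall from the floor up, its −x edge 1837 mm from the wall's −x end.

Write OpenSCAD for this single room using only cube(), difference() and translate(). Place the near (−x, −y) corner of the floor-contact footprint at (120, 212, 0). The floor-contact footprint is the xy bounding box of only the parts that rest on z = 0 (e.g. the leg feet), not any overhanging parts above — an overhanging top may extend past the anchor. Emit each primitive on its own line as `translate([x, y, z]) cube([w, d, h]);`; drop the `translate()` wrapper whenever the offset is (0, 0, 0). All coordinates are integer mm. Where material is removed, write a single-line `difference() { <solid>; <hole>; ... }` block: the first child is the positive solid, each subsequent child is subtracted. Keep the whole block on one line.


difference() { translate([120, 212, 0]) cube([4000, 176, 2940]); translate([1957, 212, 0]) cube([927, 176, 2058]); }
translate([120, 5436, 0]) cube([4000, 176, 2940]);
translate([120, 388, 0]) cube([176, 5048, 2940]);
translate([3944, 388, 0]) cube([176, 5048, 2940]);


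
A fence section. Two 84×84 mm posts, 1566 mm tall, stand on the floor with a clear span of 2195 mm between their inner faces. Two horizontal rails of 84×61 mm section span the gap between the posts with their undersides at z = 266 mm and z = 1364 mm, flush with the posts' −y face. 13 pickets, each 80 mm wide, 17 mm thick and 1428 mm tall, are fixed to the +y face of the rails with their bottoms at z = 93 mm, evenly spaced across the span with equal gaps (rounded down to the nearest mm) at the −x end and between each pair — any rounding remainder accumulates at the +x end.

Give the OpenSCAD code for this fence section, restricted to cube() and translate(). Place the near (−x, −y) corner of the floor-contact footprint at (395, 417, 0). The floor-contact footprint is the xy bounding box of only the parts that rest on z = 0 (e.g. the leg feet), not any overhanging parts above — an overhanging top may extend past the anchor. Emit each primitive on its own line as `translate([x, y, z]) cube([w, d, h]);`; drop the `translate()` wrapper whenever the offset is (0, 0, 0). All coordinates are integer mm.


translate([395, 417, 0]) cube([84, 84, 1566]);
translate([2674, 417, 0]) cube([84, 84, 1566]);
translate([479, 417, 266]) cube([2195, 84, 61]);
translate([479, 417, 1364]) cube([2195, 84, 61]);
translate([561, 501, 93]) cube([80, 17, 1428]);
translate([723, 501, 93]) cube([80, 17, 1428]);
translate([885, 501, 93]) cube([80, 17, 1428]);
translate([1047, 501, 93]) cube([80, 17, 1428]);
translate([1209, 501, 93]) cube([80, 17, 1428]);
translate([1371, 501, 93]) cube([80, 17, 1428]);
translate([1533, 501, 93]) cube([80, 17, 1428]);
translate([1695, 501, 93]) cube([80, 17, 1428]);
translate([1857, 501, 93]) cube([80, 17, 1428]);
translate([2019, 501, 93]) cube([80, 17, 1428]);
translate([2181, 501, 93]) cube([80, 17, 1428]);
translate([2343, 501, 93]) cube([80, 17, 1428]);
translate([2505, 501, 93]) cube([80, 17, 1428]);


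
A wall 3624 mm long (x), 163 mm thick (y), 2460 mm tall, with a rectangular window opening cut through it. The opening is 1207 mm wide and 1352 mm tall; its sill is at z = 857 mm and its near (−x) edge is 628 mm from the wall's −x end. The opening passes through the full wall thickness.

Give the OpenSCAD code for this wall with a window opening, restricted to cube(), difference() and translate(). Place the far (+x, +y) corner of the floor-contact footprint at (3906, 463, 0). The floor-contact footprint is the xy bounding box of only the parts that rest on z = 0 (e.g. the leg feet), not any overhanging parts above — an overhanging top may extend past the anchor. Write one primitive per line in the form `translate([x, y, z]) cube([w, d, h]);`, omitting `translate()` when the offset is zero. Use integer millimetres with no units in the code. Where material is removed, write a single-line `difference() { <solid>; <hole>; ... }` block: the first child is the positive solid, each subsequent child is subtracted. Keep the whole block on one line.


difference() { translate([282, 300, 0]) cube([3624, 163, 2460]); translate([910, 300, 857]) cube([1207, 163, 1352]); }


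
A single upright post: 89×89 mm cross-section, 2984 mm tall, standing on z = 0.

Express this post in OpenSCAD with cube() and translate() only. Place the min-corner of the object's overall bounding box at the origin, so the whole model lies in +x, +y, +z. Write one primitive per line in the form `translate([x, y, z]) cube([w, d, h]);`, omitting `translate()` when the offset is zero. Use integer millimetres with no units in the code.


cube([89, 89, 2984]);


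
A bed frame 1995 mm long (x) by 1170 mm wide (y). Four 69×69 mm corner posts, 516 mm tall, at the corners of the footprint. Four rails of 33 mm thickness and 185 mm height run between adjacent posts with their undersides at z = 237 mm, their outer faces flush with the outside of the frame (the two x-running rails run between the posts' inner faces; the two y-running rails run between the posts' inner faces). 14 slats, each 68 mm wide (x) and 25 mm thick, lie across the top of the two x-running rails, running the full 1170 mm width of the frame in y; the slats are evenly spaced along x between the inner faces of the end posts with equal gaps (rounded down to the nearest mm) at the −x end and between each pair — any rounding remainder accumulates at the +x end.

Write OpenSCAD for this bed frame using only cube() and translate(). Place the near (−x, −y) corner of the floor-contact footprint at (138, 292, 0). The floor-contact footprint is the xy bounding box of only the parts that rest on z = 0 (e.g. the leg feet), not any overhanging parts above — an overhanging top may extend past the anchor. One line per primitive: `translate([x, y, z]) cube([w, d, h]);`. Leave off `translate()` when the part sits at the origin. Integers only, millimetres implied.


translate([138, 292, 0]) cube([69, 69, 516]);
translate([138, 1393, 0]) cube([69, 69, 516]);
translate([2064, 292, 0]) cube([69, 69, 516]);
translate([2064, 1393, 0]) cube([69, 69, 516]);
translate([207, 292, 237]) cube([1857, 33, 185]);
translate([207, 1429, 237]) cube([1857, 33, 185]);
translate([138, 361, 237]) cube([33, 1032, 185]);
translate([2100, 361, 237]) cube([33, 1032, 185]);
translate([267, 292, 422]) cube([68, 1170, 25]);
translate([395, 292, 422]) cube([68, 1170, 25]);
translate([523, 292, 422]) cube([68, 1170, 25]);
translate([651, 292, 422]) cube([68, 1170, 25]);
translate([779, 292, 422]) cube([68, 1170, 25]);
translate([907, 292, 422]) cube([68, 1170, 25]);
translate([1035, 292, 422]) cube([68, 1170, 25]);
translate([1163, 292, 422]) cube([68, 1170, 25]);
translate([1291, 292, 422]) cube([68, 1170, 25]);
translate([1419, 292, 422]) cube([68, 1170, 25]);
translate([1547, 292, 422]) cube([68, 1170, 25]);
translate([1675, 292, 422]) cube([68, 1170, 25]);
translate([1803, 292, 422]) cube([68, 1170, 25]);
translate([1931, 292, 422]) cube([68, 1170, 25]);


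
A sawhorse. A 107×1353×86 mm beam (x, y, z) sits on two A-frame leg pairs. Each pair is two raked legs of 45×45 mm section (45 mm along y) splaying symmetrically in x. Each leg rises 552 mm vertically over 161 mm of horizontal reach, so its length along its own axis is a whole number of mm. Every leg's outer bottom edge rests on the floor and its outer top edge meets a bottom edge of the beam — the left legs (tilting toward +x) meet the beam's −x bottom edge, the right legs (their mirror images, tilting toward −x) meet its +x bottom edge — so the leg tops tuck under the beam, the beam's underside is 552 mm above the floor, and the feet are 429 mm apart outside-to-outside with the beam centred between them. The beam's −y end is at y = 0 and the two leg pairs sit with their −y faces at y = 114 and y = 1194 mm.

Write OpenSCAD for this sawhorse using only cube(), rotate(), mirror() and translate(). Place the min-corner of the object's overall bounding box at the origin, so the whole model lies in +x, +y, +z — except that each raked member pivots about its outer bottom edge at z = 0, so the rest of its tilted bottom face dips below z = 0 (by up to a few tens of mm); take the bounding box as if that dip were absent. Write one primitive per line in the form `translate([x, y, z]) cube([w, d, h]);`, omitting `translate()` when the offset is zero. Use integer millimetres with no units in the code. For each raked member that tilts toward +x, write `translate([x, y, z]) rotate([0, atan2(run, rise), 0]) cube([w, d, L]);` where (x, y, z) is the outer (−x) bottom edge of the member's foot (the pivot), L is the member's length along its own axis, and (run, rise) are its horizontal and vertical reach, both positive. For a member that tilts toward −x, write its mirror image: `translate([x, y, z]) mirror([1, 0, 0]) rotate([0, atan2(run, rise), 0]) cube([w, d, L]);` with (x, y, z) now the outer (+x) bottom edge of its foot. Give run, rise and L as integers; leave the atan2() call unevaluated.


// leg length = √(161² + 552²) = 575
// right-leg outer foot x = 2·161 + 107 = 429
// beam min-corner = (161, 0, 552)
translate([161, 0, 552]) cube([107, 1353, 86]);
translate([0, 114, 0]) rotate([0, atan2(161, 552), 0]) cube([45, 45, 575]);
translate([429, 114, 0]) mirror([1, 0, 0]) rotate([0, atan2(161, 552), 0]) cube([45, 45, 575]);
translate([0, 1194, 0]) rotate([0, atan2(161, 552), 0]) cube([45, 45, 575]);
translate([429, 1194, 0]) mirror([1, 0, 0]) rotate([0, atan2(161, 552), 0]) cube([45, 45, 575]);


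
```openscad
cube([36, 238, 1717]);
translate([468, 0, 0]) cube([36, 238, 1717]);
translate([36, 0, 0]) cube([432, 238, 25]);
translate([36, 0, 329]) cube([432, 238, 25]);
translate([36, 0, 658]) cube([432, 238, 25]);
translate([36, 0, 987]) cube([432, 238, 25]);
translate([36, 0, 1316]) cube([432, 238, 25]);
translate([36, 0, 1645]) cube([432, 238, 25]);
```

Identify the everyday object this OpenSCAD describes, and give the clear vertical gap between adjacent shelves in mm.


A bookshelf. The clear shelf gap is 304 mm.

Two tall side panels with 6 horizontal boards between them — a bookshelf. The first two shelf undersides are at z = 0 and z = 329; with shelf thickness 25, the clear gap is 329 − 0 − 25 = 304 mm.


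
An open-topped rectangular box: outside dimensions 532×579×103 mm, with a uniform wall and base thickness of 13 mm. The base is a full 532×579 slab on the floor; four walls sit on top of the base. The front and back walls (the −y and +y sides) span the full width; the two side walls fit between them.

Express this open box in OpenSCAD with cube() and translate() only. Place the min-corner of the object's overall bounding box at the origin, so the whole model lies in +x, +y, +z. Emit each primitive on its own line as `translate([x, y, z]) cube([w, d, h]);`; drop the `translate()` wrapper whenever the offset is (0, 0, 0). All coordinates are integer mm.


cube([532, 579, 13]);
translate([0, 0, 13]) cube([532, 13, 90]);
translate([0, 566, 13]) cube([532, 13, 90]);
translate([0, 13, 13]) cube([13, 553, 90]);
translate([519, 13, 13]) cube([13, 553, 90]);


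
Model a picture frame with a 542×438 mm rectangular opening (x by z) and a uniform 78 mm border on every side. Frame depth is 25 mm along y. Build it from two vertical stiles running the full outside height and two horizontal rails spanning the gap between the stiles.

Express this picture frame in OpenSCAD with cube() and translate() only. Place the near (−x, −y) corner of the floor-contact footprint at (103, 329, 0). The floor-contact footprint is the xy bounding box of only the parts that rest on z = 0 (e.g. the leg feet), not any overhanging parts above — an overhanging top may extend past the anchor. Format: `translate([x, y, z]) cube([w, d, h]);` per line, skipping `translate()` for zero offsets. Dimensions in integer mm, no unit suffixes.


translate([103, 329, 0]) cube([78, 25, 594]);
translate([723, 329, 0]) cube([78, 25, 594]);
translate([181, 329, 0]) cube([542, 25, 78]);
translate([181, 329, 516]) cube([542, 25, 78]);
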